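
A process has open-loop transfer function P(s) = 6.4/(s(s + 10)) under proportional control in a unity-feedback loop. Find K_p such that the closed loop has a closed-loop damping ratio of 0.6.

K_p = 10.9

Closed-loop characteristic equation: s² + 10s + K_p·6.4 = 0.
So ω_n = √(6.4K_p) and 2ζω_n = 10, giving ζ = 10/(2√(6.4K_p)).
Setting ζ = 0.6: √(6.4K_p) = 10/(2·0.6) = 8.333, so K_p = 69.44/6.4 = 10.9.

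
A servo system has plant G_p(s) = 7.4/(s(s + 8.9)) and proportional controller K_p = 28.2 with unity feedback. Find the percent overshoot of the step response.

From 1 + K_pG_p(s) = 0: s² + 8.9s + 208.7 = 0 ⇒ ω_n = 14.45, ζ = 0.308.
%OS = 100·exp(−πζ/√(1−ζ²)) = 100·exp(−π·0.308/√0.9051) = 36.2%.

36.2%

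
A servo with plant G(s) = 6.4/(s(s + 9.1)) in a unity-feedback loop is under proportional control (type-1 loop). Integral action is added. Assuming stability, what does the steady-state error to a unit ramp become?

0

The integrator raises the loop to type 2, so K_v → ∞ and e_ss to a ramp is zero.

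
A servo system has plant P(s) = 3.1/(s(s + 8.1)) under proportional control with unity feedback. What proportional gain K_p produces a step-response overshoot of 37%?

K_p = 58.1

From %OS = 100·exp(−πζ/√(1−ζ²)) = 37%, ζ = −ln(0.37)/√(π²+ln²(0.37)) = 0.3017.
Characteristic equation s² + 8.1s + 3.1K_p = 0 gives ζ = 8.1/(2√(3.1K_p)).
Setting ζ = 0.3017: √(3.1K_p) = 8.1/(2·0.3017) = 13.42, so K_p = 180.2/3.1 = 58.1.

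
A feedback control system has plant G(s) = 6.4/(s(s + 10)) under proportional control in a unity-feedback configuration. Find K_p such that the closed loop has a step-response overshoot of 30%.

From %OS = 100·exp(−πζ/√(1−ζ²)) = 30%, ζ = −ln(0.3)/√(π²+ln²(0.3)) = 0.3579.
Characteristic equation s² + 10s + 6.4K_p = 0 gives ζ = 10/(2√(6.4K_p)).
Setting ζ = 0.3579: √(6.4K_p) = 10/(2·0.3579) = 13.97, so K_p = 195.2/6.4 = 30.5.

K_p = 30.5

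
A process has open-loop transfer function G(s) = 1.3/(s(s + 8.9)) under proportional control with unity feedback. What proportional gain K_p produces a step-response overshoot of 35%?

K_p = 152

From %OS = 100·exp(−πζ/√(1−ζ²)) = 35%, ζ = −ln(0.35)/√(π²+ln²(0.35)) = 0.3169.
Characteristic equation s² + 8.9s + 1.3K_p = 0 gives ζ = 8.9/(2√(1.3K_p)).
Setting ζ = 0.3169: √(1.3K_p) = 8.9/(2·0.3169) = 14.04, so K_p = 197.1/1.3 = 152.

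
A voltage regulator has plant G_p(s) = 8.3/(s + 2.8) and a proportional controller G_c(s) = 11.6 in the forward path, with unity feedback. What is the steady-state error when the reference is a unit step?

0.0283

The loop is type 0. Static position error constant K_pos = G_c(0)·G_p(0) = 11.6·2.964 = 34.39.
Steady-state error to a unit step: e_ss = 1/(1+K_pos) = 1/35.39 = 0.0283.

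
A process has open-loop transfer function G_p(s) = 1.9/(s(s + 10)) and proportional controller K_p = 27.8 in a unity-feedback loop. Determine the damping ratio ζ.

With unity feedback the closed-loop characteristic equation is s² + 10s + 27.8·1.9 = s² + 10s + 52.82 = 0.
Matching s² + 2ζω_n s + ω_n²: ω_n = √52.82 = 7.268 rad/s and 2ζω_n = 10, so ζ = 10/(2·7.268) = 0.688.

ζ = 0.688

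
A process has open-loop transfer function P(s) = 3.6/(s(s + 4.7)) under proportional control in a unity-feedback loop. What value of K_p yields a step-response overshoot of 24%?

From %OS = 100·exp(−πζ/√(1−ζ²)) = 24%, ζ = −ln(0.24)/√(π²+ln²(0.24)) = 0.4136.
Characteristic equation s² + 4.7s + 3.6K_p = 0 gives ζ = 4.7/(2√(3.6K_p)).
Setting ζ = 0.4136: √(3.6K_p) = 4.7/(2·0.4136) = 5.682, so K_p = 32.28/3.6 = 8.97.

K_p = 8.97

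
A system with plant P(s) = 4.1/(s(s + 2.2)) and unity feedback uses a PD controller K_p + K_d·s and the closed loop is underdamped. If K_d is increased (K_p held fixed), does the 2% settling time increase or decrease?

decrease

Characteristic equation s² + (2.2 + 4.1K_d)s + 4.1K_p = 0: raising K_d increases ζω_n = (2.2+4.1K_d)/2 while the loop stays underdamped, so T_s ≈ 4/(ζω_n) decreases.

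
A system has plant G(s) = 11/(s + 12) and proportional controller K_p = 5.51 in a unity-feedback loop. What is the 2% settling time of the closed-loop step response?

Closed-loop transfer function: T(s) = K_p·G(s)/(1 + K_p·G(s)) = 60.61/(s + 12 + 60.61) = 60.61/(s + 72.61).
Time constant τ = 1/72.61 = 0.01377 s, so the 2% settling time is about 4τ = 0.0551 s.

T_s ≈ 0.0551 s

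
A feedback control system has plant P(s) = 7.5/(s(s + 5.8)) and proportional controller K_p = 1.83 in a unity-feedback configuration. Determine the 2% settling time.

The closed-loop denominator s² + 5.8s + 13.73 gives ω_n = √13.73 = 3.705 and ζ = 5.8/(2ω_n) = 0.7828.
2% settling time T_s ≈ 4/(ζω_n) = 4/2.9 = 1.38 s.

T_s ≈ 1.38 s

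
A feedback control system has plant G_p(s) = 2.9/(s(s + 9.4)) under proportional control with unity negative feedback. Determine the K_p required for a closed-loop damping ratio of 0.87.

K_p = 10.1

Closed-loop characteristic equation: s² + 9.4s + K_p·2.9 = 0.
So ω_n = √(2.9K_p) and 2ζω_n = 9.4, giving ζ = 9.4/(2√(2.9K_p)).
Setting ζ = 0.87: √(2.9K_p) = 9.4/(2·0.87) = 5.402, so K_p = 29.18/2.9 = 10.1.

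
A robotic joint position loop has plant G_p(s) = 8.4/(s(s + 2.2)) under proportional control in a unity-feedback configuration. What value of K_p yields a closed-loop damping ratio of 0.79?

Closed-loop characteristic equation: s² + 2.2s + K_p·8.4 = 0.
So ω_n = √(8.4K_p) and 2ζω_n = 2.2, giving ζ = 2.2/(2√(8.4K_p)).
Setting ζ = 0.79: √(8.4K_p) = 2.2/(2·0.79) = 1.392, so K_p = 1.939/8.4 = 0.231.

K_p = 0.231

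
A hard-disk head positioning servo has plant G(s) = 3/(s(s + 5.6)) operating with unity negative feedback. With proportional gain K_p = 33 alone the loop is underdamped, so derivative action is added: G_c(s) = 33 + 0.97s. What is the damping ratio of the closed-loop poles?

Forward path: (33 + 0.97s)·3/(s(s+5.6)). The closed-loop characteristic equation is s² + (5.6 + 3·0.97)s + 3·33 = 0.
That is s² + 8.51s + 99 = 0, so ω_n = 9.95 rad/s and ζ = 8.51/(2·9.95) = 0.4276.

ζ = 0.428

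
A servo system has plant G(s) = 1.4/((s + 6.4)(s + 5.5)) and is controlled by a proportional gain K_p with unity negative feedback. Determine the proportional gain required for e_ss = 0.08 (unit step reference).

K_p = 289

For a type-0 loop with proportional control, e_ss = 1/(1 + K_p·G(0)).
G(0) = 0.03977. Require 1/(1 + K_p·0.03977) = 0.08, so 1 + 0.03977·K_p = 12.5.
K_p = (12.5 − 1)/0.03977 = 289.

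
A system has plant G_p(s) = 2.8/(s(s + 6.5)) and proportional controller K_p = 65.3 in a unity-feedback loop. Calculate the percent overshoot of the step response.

45.9%

From 1 + K_pG_p(s) = 0: s² + 6.5s + 182.8 = 0 ⇒ ω_n = 13.52, ζ = 0.2404.
%OS = 100·exp(−πζ/√(1−ζ²)) = 100·exp(−π·0.2404/√0.9422) = 45.9%.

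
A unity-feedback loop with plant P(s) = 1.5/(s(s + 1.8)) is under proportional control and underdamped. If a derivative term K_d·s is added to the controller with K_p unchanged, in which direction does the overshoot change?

decrease

The derivative term adds K·K_d to the s-coefficient of the characteristic equation, raising 2ζω_n while ω_n is unchanged; ζ increases, so overshoot decreases.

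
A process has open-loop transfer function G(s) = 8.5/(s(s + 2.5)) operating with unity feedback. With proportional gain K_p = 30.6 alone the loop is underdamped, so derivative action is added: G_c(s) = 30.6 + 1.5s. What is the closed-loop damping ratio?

Forward path: (30.6 + 1.5s)·8.5/(s(s+2.5)). The closed-loop characteristic equation is s² + (2.5 + 8.5·1.5)s + 8.5·30.6 = 0.
That is s² + 15.25s + 260.1 = 0, so ω_n = 16.13 rad/s and ζ = 15.25/(2·16.13) = 0.4728.

ζ = 0.473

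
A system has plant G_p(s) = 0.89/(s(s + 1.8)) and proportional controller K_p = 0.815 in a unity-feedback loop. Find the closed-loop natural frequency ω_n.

With unity feedback the closed-loop characteristic equation is s² + 1.8s + 0.815·0.89 = s² + 1.8s + 0.7253 = 0.
So ω_n² = 0.7253 ⇒ ω_n = 0.8517 rad/s, and ζ = 1.8/(2ω_n) = 1.06.

ω_n = 0.852 rad/s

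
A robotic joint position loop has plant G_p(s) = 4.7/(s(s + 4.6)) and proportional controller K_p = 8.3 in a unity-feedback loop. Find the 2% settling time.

From 1 + K_pG_p(s) = 0: s² + 4.6s + 39.01 = 0 ⇒ ω_n = 6.246, ζ = 0.3682.
2% settling time T_s ≈ 4/(ζω_n) = 4/2.3 = 1.74 s.

T_s ≈ 1.74 s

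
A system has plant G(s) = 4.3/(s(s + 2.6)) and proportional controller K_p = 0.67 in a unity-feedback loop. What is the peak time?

Closed-loop characteristic equation: s² + 2.6s + 2.881 = 0, so ω_n = 1.697 rad/s and ζ = 2.6/(2·1.697) = 0.7659.
Damped frequency ω_d = ω_n√(1−ζ²) = 1.091 rad/s, so peak time T_p = π/ω_d = 2.88 s.

T_p = 2.88 s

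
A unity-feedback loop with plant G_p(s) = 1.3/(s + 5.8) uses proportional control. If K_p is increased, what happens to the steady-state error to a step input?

The position error constant K_pos = K_p·G_p(0) grows with K_p, and e_ss = 1/(1+K_pos) falls.

decrease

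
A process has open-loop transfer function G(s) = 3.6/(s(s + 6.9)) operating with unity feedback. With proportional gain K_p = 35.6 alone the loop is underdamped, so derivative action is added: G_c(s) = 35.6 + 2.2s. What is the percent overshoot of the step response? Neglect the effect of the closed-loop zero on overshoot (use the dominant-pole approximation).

6.59%

Forward path: (35.6 + 2.2s)·3.6/(s(s+6.9)). The closed-loop characteristic equation is s² + (6.9 + 3.6·2.2)s + 3.6·35.6 = 0.
That is s² + 14.82s + 128.2 = 0, so ω_n = 11.32 rad/s and ζ = 14.82/(2·11.32) = 0.6545.
%OS = 100·exp(−πζ/√(1−ζ²)) = 6.59%.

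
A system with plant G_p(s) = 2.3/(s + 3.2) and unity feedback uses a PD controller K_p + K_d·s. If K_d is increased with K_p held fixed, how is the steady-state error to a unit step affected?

At s = 0 the derivative term contributes nothing: C(0) = K_p regardless of K_d, so K_pos = K_p·G_p(0) and e_ss are unchanged.

unchanged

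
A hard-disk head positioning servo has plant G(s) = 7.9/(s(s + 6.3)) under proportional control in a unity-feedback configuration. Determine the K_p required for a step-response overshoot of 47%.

From %OS = 100·exp(−πζ/√(1−ζ²)) = 47%, ζ = −ln(0.47)/√(π²+ln²(0.47)) = 0.2337.
Characteristic equation s² + 6.3s + 7.9K_p = 0 gives ζ = 6.3/(2√(7.9K_p)).
Setting ζ = 0.2337: √(7.9K_p) = 6.3/(2·0.2337) = 13.48, so K_p = 181.7/7.9 = 23.

K_p = 23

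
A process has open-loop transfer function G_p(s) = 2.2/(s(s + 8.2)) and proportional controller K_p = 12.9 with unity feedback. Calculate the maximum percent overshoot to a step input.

The closed-loop denominator s² + 8.2s + 28.38 gives ω_n = √28.38 = 5.327 and ζ = 8.2/(2ω_n) = 0.7696.
%OS = 100·exp(−πζ/√(1−ζ²)) = 100·exp(−π·0.7696/√0.4077) = 2.27%.

2.27%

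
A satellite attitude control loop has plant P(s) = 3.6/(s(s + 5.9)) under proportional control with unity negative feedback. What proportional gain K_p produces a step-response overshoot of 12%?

From %OS = 100·exp(−πζ/√(1−ζ²)) = 12%, ζ = −ln(0.12)/√(π²+ln²(0.12)) = 0.5594.
Characteristic equation s² + 5.9s + 3.6K_p = 0 gives ζ = 5.9/(2√(3.6K_p)).
Setting ζ = 0.5594: √(3.6K_p) = 5.9/(2·0.5594) = 5.273, so K_p = 27.81/3.6 = 7.72.

K_p = 7.72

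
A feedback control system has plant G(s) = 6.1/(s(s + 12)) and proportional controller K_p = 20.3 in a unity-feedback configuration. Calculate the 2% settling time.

T_s ≈ 0.667 s

Closed-loop characteristic equation: s² + 12s + 123.8 = 0, so ω_n = 11.13 rad/s and ζ = 12/(2·11.13) = 0.5392.
2% settling time T_s ≈ 4/(ζω_n) = 4/6 = 0.667 s.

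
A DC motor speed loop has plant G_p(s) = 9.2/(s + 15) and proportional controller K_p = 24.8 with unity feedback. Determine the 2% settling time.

T_s ≈ 0.0165 s

Closed-loop transfer function: T(s) = K_p·G_p(s)/(1 + K_p·G_p(s)) = 228.2/(s + 15 + 228.2) = 228.2/(s + 243.2).
Time constant τ = 1/243.2 = 0.004113 s, so the 2% settling time is about 4τ = 0.0165 s.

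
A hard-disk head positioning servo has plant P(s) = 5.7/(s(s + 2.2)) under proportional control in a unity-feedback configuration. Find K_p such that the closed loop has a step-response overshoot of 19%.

From %OS = 100·exp(−πζ/√(1−ζ²)) = 19%, ζ = −ln(0.19)/√(π²+ln²(0.19)) = 0.4673.
Characteristic equation s² + 2.2s + 5.7K_p = 0 gives ζ = 2.2/(2√(5.7K_p)).
Setting ζ = 0.4673: √(5.7K_p) = 2.2/(2·0.4673) = 2.354, so K_p = 5.54/5.7 = 0.972.

K_p = 0.972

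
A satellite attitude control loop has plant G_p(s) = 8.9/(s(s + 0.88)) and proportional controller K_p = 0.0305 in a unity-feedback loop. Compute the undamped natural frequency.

The closed-loop denominator is s(s+0.88) + 0.0305·8.9 = s² + 0.88s + 0.2715.
Matching s² + 2ζω_n s + ω_n²: ω_n = √0.2715 = 0.521 rad/s and 2ζω_n = 0.88, so ζ = 0.88/(2·0.521) = 0.845.

ω_n = 0.521 rad/s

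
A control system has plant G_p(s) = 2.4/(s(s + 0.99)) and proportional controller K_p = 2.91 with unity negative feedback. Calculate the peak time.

Closed-loop characteristic equation: s² + 0.99s + 6.984 = 0, so ω_n = 2.643 rad/s and ζ = 0.99/(2·2.643) = 0.1873.
Damped frequency ω_d = ω_n√(1−ζ²) = 2.596 rad/s, so peak time T_p = π/ω_d = 1.21 s.

T_p = 1.21 s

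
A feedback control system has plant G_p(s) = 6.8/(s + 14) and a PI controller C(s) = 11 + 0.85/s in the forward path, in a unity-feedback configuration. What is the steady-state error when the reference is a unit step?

The open loop C(s)G_p(s) has a pole at the origin (type 1), so the static position error constant is infinite and e_ss = 1/(1+∞) = 0.

0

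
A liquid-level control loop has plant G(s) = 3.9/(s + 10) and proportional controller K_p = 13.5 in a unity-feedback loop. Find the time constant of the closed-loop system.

τ = 0.016 s

Closed-loop transfer function: T(s) = K_p·G(s)/(1 + K_p·G(s)) = 52.65/(s + 10 + 52.65) = 52.65/(s + 62.65).
Time constant τ = 1/62.65 = 0.016 s.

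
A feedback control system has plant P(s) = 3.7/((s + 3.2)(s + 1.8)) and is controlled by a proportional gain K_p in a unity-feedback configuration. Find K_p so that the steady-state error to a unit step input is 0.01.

K_p = 154

Steady-state error for a unit step on this type-0 loop is 1/(1 + K_p·P(0)).
P(0) = 0.6424. Require 1/(1 + K_p·0.6424) = 0.01, so 1 + 0.6424·K_p = 100.
K_p = (100 − 1)/0.6424 = 154.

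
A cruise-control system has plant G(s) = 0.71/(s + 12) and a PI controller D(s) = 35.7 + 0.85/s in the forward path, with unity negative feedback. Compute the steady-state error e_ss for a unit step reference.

0

The open loop D(s)G(s) has a pole at the origin (type 1), so the static position error constant is infinite and e_ss = 1/(1+∞) = 0.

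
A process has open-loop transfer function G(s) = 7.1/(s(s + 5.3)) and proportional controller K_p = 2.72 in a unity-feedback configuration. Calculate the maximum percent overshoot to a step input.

The closed-loop denominator s² + 5.3s + 19.31 gives ω_n = √19.31 = 4.395 and ζ = 5.3/(2ω_n) = 0.603.
%OS = 100·exp(−πζ/√(1−ζ²)) = 100·exp(−π·0.603/√0.6364) = 9.3%.

9.3%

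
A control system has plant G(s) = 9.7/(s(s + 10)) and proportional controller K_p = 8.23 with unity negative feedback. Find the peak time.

From 1 + K_pG(s) = 0: s² + 10s + 79.83 = 0 ⇒ ω_n = 8.935, ζ = 0.5596.
Damped frequency ω_d = ω_n√(1−ζ²) = 7.405 rad/s, so peak time T_p = π/ω_d = 0.424 s.

T_p = 0.424 s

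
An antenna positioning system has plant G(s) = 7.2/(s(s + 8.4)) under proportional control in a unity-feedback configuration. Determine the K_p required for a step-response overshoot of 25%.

K_p = 15

From %OS = 100·exp(−πζ/√(1−ζ²)) = 25%, ζ = −ln(0.25)/√(π²+ln²(0.25)) = 0.4037.
Characteristic equation s² + 8.4s + 7.2K_p = 0 gives ζ = 8.4/(2√(7.2K_p)).
Setting ζ = 0.4037: √(7.2K_p) = 8.4/(2·0.4037) = 10.4, so K_p = 108.2/7.2 = 15.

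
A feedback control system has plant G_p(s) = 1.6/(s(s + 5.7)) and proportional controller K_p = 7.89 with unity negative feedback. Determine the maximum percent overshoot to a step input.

Closed-loop characteristic equation: s² + 5.7s + 12.62 = 0, so ω_n = 3.553 rad/s and ζ = 5.7/(2·3.553) = 0.8021.
%OS = 100·exp(−πζ/√(1−ζ²)) = 100·exp(−π·0.8021/√0.3566) = 1.47%.

1.47%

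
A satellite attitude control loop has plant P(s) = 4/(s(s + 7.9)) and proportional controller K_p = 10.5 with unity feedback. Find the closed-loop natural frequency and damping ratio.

1 + K_p·P(s) = 0 gives s² + 7.9s + 42 = 0.
Matching s² + 2ζω_n s + ω_n²: ω_n = √42 = 6.481 rad/s and 2ζω_n = 7.9, so ζ = 7.9/(2·6.481) = 0.609.

ω_n = 6.48 rad/s, ζ = 0.609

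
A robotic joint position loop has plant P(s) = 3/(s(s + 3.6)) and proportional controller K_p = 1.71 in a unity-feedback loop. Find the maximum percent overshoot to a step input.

Closed-loop characteristic equation: s² + 3.6s + 5.13 = 0, so ω_n = 2.265 rad/s and ζ = 3.6/(2·2.265) = 0.7947.
%OS = 100·exp(−πζ/√(1−ζ²)) = 100·exp(−π·0.7947/√0.3684) = 1.64%.

1.64%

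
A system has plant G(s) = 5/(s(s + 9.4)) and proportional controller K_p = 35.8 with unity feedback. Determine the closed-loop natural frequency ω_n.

ω_n = 13.4 rad/s

With unity feedback the closed-loop characteristic equation is s² + 9.4s + 35.8·5 = s² + 9.4s + 179 = 0.
So ω_n² = 179 ⇒ ω_n = 13.38 rad/s, and ζ = 9.4/(2ω_n) = 0.351.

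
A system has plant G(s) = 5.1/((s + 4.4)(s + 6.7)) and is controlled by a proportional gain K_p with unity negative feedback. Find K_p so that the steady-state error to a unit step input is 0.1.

K_p = 52

Steady-state error for a unit step on this type-0 loop is 1/(1 + K_p·G(0)).
G(0) = 0.173. Require 1/(1 + K_p·0.173) = 0.1, so 1 + 0.173·K_p = 10.
K_p = (10 − 1)/0.173 = 52.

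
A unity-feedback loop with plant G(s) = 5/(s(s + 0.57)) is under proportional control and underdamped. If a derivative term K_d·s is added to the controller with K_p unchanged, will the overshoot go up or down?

With PD the characteristic equation becomes s² + (a + K·K_d)s + K·K_p = 0; the damping term grows, ζ rises, overshoot falls.

decrease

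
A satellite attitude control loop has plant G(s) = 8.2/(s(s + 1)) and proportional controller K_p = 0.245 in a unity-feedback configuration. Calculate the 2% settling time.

T_s ≈ 8 s

Closed-loop characteristic equation: s² + 1s + 2.009 = 0, so ω_n = 1.417 rad/s and ζ = 1/(2·1.417) = 0.3528.
2% settling time T_s ≈ 4/(ζω_n) = 4/0.5 = 8 s.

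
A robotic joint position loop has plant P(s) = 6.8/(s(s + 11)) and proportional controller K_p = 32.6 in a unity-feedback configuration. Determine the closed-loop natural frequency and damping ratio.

ω_n = 14.9 rad/s, ζ = 0.369

With unity feedback the closed-loop characteristic equation is s² + 11s + 32.6·6.8 = s² + 11s + 221.7 = 0.
So ω_n² = 221.7 ⇒ ω_n = 14.89 rad/s, and ζ = 11/(2ω_n) = 0.369.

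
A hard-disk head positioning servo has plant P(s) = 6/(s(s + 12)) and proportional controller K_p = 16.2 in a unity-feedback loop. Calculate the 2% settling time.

Closed-loop characteristic equation: s² + 12s + 97.2 = 0, so ω_n = 9.859 rad/s and ζ = 12/(2·9.859) = 0.6086.
2% settling time T_s ≈ 4/(ζω_n) = 4/6 = 0.667 s.

T_s ≈ 0.667 s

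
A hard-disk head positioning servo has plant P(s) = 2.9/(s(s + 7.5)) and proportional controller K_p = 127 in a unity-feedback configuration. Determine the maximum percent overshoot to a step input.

From 1 + K_pP(s) = 0: s² + 7.5s + 368.3 = 0 ⇒ ω_n = 19.19, ζ = 0.1954.
%OS = 100·exp(−πζ/√(1−ζ²)) = 100·exp(−π·0.1954/√0.9618) = 53.5%.

53.5%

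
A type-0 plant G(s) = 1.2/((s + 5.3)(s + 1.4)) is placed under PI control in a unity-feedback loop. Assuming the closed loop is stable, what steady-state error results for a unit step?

0

The PI controller's integrator makes the forward path type 1, so e_ss to a step is zero.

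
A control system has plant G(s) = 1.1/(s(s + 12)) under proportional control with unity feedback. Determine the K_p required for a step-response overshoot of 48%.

K_p = 632

From %OS = 100·exp(−πζ/√(1−ζ²)) = 48%, ζ = −ln(0.48)/√(π²+ln²(0.48)) = 0.2275.
Characteristic equation s² + 12s + 1.1K_p = 0 gives ζ = 12/(2√(1.1K_p)).
Setting ζ = 0.2275: √(1.1K_p) = 12/(2·0.2275) = 26.37, so K_p = 695.5/1.1 = 632.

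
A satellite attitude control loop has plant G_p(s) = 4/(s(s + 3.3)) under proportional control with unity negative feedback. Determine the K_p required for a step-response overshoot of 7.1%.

From %OS = 100·exp(−πζ/√(1−ζ²)) = 7.1%, ζ = −ln(0.071)/√(π²+ln²(0.071)) = 0.6441.
Characteristic equation s² + 3.3s + 4K_p = 0 gives ζ = 3.3/(2√(4K_p)).
Setting ζ = 0.6441: √(4K_p) = 3.3/(2·0.6441) = 2.562, so K_p = 6.563/4 = 1.64.

K_p = 1.64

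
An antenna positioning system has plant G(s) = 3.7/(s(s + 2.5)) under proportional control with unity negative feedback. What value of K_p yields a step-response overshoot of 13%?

K_p = 1.42

From %OS = 100·exp(−πζ/√(1−ζ²)) = 13%, ζ = −ln(0.13)/√(π²+ln²(0.13)) = 0.5446.
Characteristic equation s² + 2.5s + 3.7K_p = 0 gives ζ = 2.5/(2√(3.7K_p)).
Setting ζ = 0.5446: √(3.7K_p) = 2.5/(2·0.5446) = 2.295, so K_p = 5.267/3.7 = 1.42.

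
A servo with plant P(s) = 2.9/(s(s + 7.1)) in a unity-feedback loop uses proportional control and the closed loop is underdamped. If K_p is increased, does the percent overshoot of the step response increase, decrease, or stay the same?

increase

ζ = 7.1/(2√(2.9K_p)) decreases as K_p grows; lower damping means more overshoot.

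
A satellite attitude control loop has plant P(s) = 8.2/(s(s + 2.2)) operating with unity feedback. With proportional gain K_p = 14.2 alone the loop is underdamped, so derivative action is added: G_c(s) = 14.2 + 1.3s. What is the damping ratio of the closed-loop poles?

ζ = 0.596

Forward path: (14.2 + 1.3s)·8.2/(s(s+2.2)). The closed-loop characteristic equation is s² + (2.2 + 8.2·1.3)s + 8.2·14.2 = 0.
That is s² + 12.86s + 116.4 = 0, so ω_n = 10.79 rad/s and ζ = 12.86/(2·10.79) = 0.5959.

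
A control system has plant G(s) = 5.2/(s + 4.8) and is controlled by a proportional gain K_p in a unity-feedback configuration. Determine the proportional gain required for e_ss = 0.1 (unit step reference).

K_p = 8.31

For a type-0 loop with proportional control, e_ss = 1/(1 + K_p·G(0)).
G(0) = 1.083. Require 1/(1 + K_p·1.083) = 0.1, so 1 + 1.083·K_p = 10.
K_p = (10 − 1)/1.083 = 8.31.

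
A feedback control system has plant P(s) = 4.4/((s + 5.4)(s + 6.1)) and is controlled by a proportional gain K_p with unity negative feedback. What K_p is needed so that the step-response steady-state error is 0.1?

K_p = 67.4

For a type-0 loop with proportional control, e_ss = 1/(1 + K_p·P(0)).
P(0) = 0.1336. Require 1/(1 + K_p·0.1336) = 0.1, so 1 + 0.1336·K_p = 10.
K_p = (10 − 1)/0.1336 = 67.4.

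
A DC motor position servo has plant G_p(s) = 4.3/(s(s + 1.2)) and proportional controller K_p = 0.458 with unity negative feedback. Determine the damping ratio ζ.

1 + K_p·G_p(s) = 0 gives s² + 1.2s + 1.969 = 0.
So ω_n² = 1.969 ⇒ ω_n = 1.403 rad/s, and ζ = 1.2/(2ω_n) = 0.428.

ζ = 0.428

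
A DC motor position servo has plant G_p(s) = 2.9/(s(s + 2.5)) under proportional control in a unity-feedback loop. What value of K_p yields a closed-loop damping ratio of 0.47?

K_p = 2.44

Closed-loop characteristic equation: s² + 2.5s + K_p·2.9 = 0.
So ω_n = √(2.9K_p) and 2ζω_n = 2.5, giving ζ = 2.5/(2√(2.9K_p)).
Setting ζ = 0.47: √(2.9K_p) = 2.5/(2·0.47) = 2.66, so K_p = 7.073/2.9 = 2.44.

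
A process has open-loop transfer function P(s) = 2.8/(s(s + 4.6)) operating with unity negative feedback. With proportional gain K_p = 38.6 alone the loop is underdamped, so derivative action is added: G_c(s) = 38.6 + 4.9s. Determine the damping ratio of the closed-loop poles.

Forward path: (38.6 + 4.9s)·2.8/(s(s+4.6)). The closed-loop characteristic equation is s² + (4.6 + 2.8·4.9)s + 2.8·38.6 = 0.
That is s² + 18.32s + 108.1 = 0, so ω_n = 10.4 rad/s and ζ = 18.32/(2·10.4) = 0.8811.

ζ = 0.881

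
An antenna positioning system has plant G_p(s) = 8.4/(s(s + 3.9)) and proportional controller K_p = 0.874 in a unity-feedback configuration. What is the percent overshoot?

From 1 + K_pG_p(s) = 0: s² + 3.9s + 7.342 = 0 ⇒ ω_n = 2.71, ζ = 0.7197.
%OS = 100·exp(−πζ/√(1−ζ²)) = 100·exp(−π·0.7197/√0.4821) = 3.85%.

3.85%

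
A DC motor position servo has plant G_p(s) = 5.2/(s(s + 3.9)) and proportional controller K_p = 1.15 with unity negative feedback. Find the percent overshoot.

Closed-loop characteristic equation: s² + 3.9s + 5.98 = 0, so ω_n = 2.445 rad/s and ζ = 3.9/(2·2.445) = 0.7974.
%OS = 100·exp(−πζ/√(1−ζ²)) = 100·exp(−π·0.7974/√0.3641) = 1.57%.

1.57%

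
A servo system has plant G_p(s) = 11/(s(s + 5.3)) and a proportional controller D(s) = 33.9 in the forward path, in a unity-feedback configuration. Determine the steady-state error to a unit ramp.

The loop has one pole at the origin (type 1). Velocity error constant K_v = lim_{s→0} s·D(s)G_p(s) = 33.9·11/5.3 = 70.36.
Steady-state error to a unit ramp: e_ss = 1/K_v = 0.0142.

0.0142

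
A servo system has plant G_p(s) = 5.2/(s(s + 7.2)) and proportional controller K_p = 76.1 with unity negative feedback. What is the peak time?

T_p = 0.161 s

The closed-loop denominator s² + 7.2s + 395.7 gives ω_n = √395.7 = 19.89 and ζ = 7.2/(2ω_n) = 0.181.
Damped frequency ω_d = ω_n√(1−ζ²) = 19.56 rad/s, so peak time T_p = π/ω_d = 0.161 s.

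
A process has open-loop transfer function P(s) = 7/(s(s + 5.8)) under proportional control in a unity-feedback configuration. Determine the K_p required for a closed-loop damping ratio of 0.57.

Closed-loop characteristic equation: s² + 5.8s + K_p·7 = 0.
So ω_n = √(7K_p) and 2ζω_n = 5.8, giving ζ = 5.8/(2√(7K_p)).
Setting ζ = 0.57: √(7K_p) = 5.8/(2·0.57) = 5.088, so K_p = 25.88/7 = 3.7.

K_p = 3.7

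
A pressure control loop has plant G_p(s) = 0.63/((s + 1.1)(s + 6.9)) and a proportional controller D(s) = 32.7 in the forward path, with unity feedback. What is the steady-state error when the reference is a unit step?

The loop is type 0. Static position error constant K_pos = D(0)·G_p(0) = 32.7·0.083 = 2.714.
Steady-state error to a unit step: e_ss = 1/(1+K_pos) = 1/3.714 = 0.269.

0.269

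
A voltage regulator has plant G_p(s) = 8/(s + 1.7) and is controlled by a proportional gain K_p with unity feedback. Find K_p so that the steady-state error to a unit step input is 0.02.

K_p = 10.4

The loop is type 0, so e_ss(step) = 1/(1 + K_pos) with K_pos = K_p·G_p(0).
G_p(0) = 4.706. Require 1/(1 + K_p·4.706) = 0.02, so 1 + 4.706·K_p = 50.
K_p = (50 − 1)/4.706 = 10.4.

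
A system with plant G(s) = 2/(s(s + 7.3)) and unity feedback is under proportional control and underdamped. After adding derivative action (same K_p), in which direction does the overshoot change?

decrease

The derivative term adds K·K_d to the s-coefficient of the characteristic equation, raising 2ζω_n while ω_n is unchanged; ζ increases, so overshoot decreases.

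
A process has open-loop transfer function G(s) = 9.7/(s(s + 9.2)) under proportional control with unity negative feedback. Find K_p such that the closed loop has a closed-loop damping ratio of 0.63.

K_p = 5.5

Closed-loop characteristic equation: s² + 9.2s + K_p·9.7 = 0.
So ω_n = √(9.7K_p) and 2ζω_n = 9.2, giving ζ = 9.2/(2√(9.7K_p)).
Setting ζ = 0.63: √(9.7K_p) = 9.2/(2·0.63) = 7.302, so K_p = 53.31/9.7 = 5.5.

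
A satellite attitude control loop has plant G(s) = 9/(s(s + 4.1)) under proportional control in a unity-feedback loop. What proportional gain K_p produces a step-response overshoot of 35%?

From %OS = 100·exp(−πζ/√(1−ζ²)) = 35%, ζ = −ln(0.35)/√(π²+ln²(0.35)) = 0.3169.
Characteristic equation s² + 4.1s + 9K_p = 0 gives ζ = 4.1/(2√(9K_p)).
Setting ζ = 0.3169: √(9K_p) = 4.1/(2·0.3169) = 6.468, so K_p = 41.84/9 = 4.65.

K_p = 4.65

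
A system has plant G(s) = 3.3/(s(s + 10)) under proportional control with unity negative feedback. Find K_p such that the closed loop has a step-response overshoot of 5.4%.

From %OS = 100·exp(−πζ/√(1−ζ²)) = 5.4%, ζ = −ln(0.054)/√(π²+ln²(0.054)) = 0.6806.
Characteristic equation s² + 10s + 3.3K_p = 0 gives ζ = 10/(2√(3.3K_p)).
Setting ζ = 0.6806: √(3.3K_p) = 10/(2·0.6806) = 7.346, so K_p = 53.96/3.3 = 16.4.

K_p = 16.4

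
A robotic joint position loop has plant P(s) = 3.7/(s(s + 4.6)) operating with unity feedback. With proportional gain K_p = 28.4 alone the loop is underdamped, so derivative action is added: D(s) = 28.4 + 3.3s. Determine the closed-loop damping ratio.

Forward path: (28.4 + 3.3s)·3.7/(s(s+4.6)). The closed-loop characteristic equation is s² + (4.6 + 3.7·3.3)s + 3.7·28.4 = 0.
That is s² + 16.81s + 105.1 = 0, so ω_n = 10.25 rad/s and ζ = 16.81/(2·10.25) = 0.8199.

ζ = 0.82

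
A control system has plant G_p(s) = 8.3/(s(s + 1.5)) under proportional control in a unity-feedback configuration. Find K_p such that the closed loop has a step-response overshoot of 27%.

From %OS = 100·exp(−πζ/√(1−ζ²)) = 27%, ζ = −ln(0.27)/√(π²+ln²(0.27)) = 0.3847.
Characteristic equation s² + 1.5s + 8.3K_p = 0 gives ζ = 1.5/(2√(8.3K_p)).
Setting ζ = 0.3847: √(8.3K_p) = 1.5/(2·0.3847) = 1.95, so K_p = 3.801/8.3 = 0.458.

K_p = 0.458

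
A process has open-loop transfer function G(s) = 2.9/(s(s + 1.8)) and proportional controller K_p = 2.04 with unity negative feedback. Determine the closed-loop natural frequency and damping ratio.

The closed-loop denominator is s(s+1.8) + 2.04·2.9 = s² + 1.8s + 5.916.
So ω_n² = 5.916 ⇒ ω_n = 2.432 rad/s, and ζ = 1.8/(2ω_n) = 0.37.

ω_n = 2.43 rad/s, ζ = 0.37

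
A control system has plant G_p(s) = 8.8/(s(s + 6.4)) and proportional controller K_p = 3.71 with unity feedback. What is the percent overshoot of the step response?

Closed-loop characteristic equation: s² + 6.4s + 32.65 = 0, so ω_n = 5.714 rad/s and ζ = 6.4/(2·5.714) = 0.56.
%OS = 100·exp(−πζ/√(1−ζ²)) = 100·exp(−π·0.56/√0.6864) = 12%.

12%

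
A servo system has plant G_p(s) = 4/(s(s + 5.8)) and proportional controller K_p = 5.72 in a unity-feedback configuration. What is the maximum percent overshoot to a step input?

Closed-loop characteristic equation: s² + 5.8s + 22.88 = 0, so ω_n = 4.783 rad/s and ζ = 5.8/(2·4.783) = 0.6063.
%OS = 100·exp(−πζ/√(1−ζ²)) = 100·exp(−π·0.6063/√0.6324) = 9.12%.

9.12%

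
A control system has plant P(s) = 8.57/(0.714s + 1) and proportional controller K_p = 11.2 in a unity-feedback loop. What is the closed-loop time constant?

τ = 0.00736 s

Closed loop: T(s) = K_p·P/(1+K_p·P) = 95.98/(0.714s + 1 + 95.98), with pole at s = −(1 + 95.98)/0.714 = −135.8.
Closed-loop time constant τ = 1/135.8 = 0.00736 s.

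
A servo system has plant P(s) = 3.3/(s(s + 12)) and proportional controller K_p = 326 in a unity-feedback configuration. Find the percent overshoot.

55.7%

The closed-loop denominator s² + 12s + 1076 gives ω_n = √1076 = 32.8 and ζ = 12/(2ω_n) = 0.1829.
%OS = 100·exp(−πζ/√(1−ζ²)) = 100·exp(−π·0.1829/√0.9665) = 55.7%.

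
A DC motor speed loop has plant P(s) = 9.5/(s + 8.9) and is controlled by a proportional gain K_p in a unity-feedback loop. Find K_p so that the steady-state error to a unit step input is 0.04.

For a type-0 loop with proportional control, e_ss = 1/(1 + K_p·P(0)).
P(0) = 1.067. Require 1/(1 + K_p·1.067) = 0.04, so 1 + 1.067·K_p = 25.
K_p = (25 − 1)/1.067 = 22.5.

K_p = 22.5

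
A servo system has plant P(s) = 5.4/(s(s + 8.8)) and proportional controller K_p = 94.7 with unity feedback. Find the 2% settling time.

T_s ≈ 0.909 s

From 1 + K_pP(s) = 0: s² + 8.8s + 511.4 = 0 ⇒ ω_n = 22.61, ζ = 0.1946.
2% settling time T_s ≈ 4/(ζω_n) = 4/4.4 = 0.909 s.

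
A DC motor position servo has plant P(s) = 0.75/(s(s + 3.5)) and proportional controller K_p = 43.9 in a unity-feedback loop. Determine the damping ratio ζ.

1 + K_p·P(s) = 0 gives s² + 3.5s + 32.92 = 0.
So ω_n² = 32.92 ⇒ ω_n = 5.738 rad/s, and ζ = 3.5/(2ω_n) = 0.305.

ζ = 0.305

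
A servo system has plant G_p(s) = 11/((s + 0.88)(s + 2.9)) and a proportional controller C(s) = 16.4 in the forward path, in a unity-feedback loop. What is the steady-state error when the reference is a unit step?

0.0139

The loop is type 0. Static position error constant K_pos = C(0)·G_p(0) = 16.4·4.31 = 70.69.
Steady-state error to a unit step: e_ss = 1/(1+K_pos) = 1/71.69 = 0.0139.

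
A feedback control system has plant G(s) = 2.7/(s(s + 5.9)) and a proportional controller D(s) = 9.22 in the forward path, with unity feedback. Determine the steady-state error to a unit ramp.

0.237

The loop has one pole at the origin (type 1). Velocity error constant K_v = lim_{s→0} s·D(s)G(s) = 9.22·2.7/5.9 = 4.219.
Steady-state error to a unit ramp: e_ss = 1/K_v = 0.237.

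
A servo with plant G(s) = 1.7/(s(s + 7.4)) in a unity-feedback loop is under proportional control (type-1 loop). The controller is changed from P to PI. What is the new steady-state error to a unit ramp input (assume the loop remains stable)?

0

The integrator raises the loop to type 2, so K_v → ∞ and e_ss to a ramp is zero.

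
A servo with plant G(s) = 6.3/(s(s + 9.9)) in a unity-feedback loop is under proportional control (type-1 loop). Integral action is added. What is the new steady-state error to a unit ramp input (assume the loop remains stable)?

The integrator raises the loop to type 2, so K_v → ∞ and e_ss to a ramp is zero.

0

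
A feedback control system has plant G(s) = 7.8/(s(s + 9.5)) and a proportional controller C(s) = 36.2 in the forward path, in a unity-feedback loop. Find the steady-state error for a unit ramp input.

The loop has one pole at the origin (type 1). Velocity error constant K_v = lim_{s→0} s·C(s)G(s) = 36.2·7.8/9.5 = 29.72.
Steady-state error to a unit ramp: e_ss = 1/K_v = 0.0336.

0.0336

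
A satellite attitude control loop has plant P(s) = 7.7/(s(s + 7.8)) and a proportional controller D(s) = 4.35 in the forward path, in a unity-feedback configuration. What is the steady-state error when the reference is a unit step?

The open loop D(s)P(s) has a pole at the origin (type 1), so the static position error constant is infinite and e_ss = 1/(1+∞) = 0.

0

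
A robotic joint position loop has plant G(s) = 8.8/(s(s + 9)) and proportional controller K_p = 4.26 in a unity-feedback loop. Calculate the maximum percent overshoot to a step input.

3.32%

The closed-loop denominator s² + 9s + 37.49 gives ω_n = √37.49 = 6.123 and ζ = 9/(2ω_n) = 0.735.
%OS = 100·exp(−πζ/√(1−ζ²)) = 100·exp(−π·0.735/√0.4598) = 3.32%.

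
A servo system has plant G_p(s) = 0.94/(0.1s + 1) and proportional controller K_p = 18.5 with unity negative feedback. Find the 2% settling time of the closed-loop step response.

T_s ≈ 0.0218 s

Closed loop: T(s) = K_p·G_p/(1+K_p·G_p) = 17.39/(0.1s + 1 + 17.39), with pole at s = −(1 + 17.39)/0.1 = −183.9.
τ = 1/183.9 = 0.005438 s, so 2% settling time ≈ 4τ = 0.0218 s.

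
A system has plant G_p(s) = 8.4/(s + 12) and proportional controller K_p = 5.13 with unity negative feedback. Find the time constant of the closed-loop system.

τ = 0.0182 s

Closed-loop transfer function: T(s) = K_p·G_p(s)/(1 + K_p·G_p(s)) = 43.09/(s + 12 + 43.09) = 43.09/(s + 55.09).
Time constant τ = 1/55.09 = 0.0182 s.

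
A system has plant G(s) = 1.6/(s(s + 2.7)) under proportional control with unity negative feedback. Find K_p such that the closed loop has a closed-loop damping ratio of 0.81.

Closed-loop characteristic equation: s² + 2.7s + K_p·1.6 = 0.
So ω_n = √(1.6K_p) and 2ζω_n = 2.7, giving ζ = 2.7/(2√(1.6K_p)).
Setting ζ = 0.81: √(1.6K_p) = 2.7/(2·0.81) = 1.667, so K_p = 2.778/1.6 = 1.74.

K_p = 1.74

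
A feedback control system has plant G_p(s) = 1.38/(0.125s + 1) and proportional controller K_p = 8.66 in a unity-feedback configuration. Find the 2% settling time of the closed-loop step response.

T_s ≈ 0.0386 s

Closed loop: T(s) = K_p·G_p/(1+K_p·G_p) = 11.95/(0.125s + 1 + 11.95), with pole at s = −(1 + 11.95)/0.125 = −103.6.
τ = 1/103.6 = 0.009652 s, so 2% settling time ≈ 4τ = 0.0386 s.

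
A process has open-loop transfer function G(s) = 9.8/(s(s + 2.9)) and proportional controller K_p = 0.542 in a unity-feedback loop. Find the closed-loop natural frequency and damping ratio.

The closed-loop denominator is s(s+2.9) + 0.542·9.8 = s² + 2.9s + 5.312.
Matching s² + 2ζω_n s + ω_n²: ω_n = √5.312 = 2.305 rad/s and 2ζω_n = 2.9, so ζ = 2.9/(2·2.305) = 0.629.

ω_n = 2.3 rad/s, ζ = 0.629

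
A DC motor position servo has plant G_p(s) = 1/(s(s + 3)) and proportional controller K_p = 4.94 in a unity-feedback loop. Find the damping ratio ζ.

ζ = 0.675

The closed-loop denominator is s(s+3) + 4.94·1 = s² + 3s + 4.94.
So ω_n² = 4.94 ⇒ ω_n = 2.223 rad/s, and ζ = 3/(2ω_n) = 0.675.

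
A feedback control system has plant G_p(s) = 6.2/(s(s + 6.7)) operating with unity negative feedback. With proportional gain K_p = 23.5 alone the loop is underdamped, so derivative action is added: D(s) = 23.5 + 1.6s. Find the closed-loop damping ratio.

Forward path: (23.5 + 1.6s)·6.2/(s(s+6.7)). The closed-loop characteristic equation is s² + (6.7 + 6.2·1.6)s + 6.2·23.5 = 0.
That is s² + 16.62s + 145.7 = 0, so ω_n = 12.07 rad/s and ζ = 16.62/(2·12.07) = 0.6884.

ζ = 0.688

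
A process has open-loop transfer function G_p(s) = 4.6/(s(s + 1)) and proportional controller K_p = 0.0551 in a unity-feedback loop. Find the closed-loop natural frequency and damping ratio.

ω_n = 0.503 rad/s, ζ = 0.993

1 + K_p·G_p(s) = 0 gives s² + 1s + 0.2535 = 0.
Matching s² + 2ζω_n s + ω_n²: ω_n = √0.2535 = 0.5034 rad/s and 2ζω_n = 1, so ζ = 1/(2·0.5034) = 0.993.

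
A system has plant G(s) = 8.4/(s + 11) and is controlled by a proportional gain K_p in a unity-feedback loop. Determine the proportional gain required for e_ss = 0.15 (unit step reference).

For a type-0 loop with proportional control, e_ss = 1/(1 + K_p·G(0)).
G(0) = 0.7636. Require 1/(1 + K_p·0.7636) = 0.15, so 1 + 0.7636·K_p = 6.667.
K_p = (6.667 − 1)/0.7636 = 7.42.

K_p = 7.42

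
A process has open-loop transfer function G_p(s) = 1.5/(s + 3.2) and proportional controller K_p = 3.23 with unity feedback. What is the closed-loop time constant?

Closed-loop transfer function: T(s) = K_p·G_p(s)/(1 + K_p·G_p(s)) = 4.845/(s + 3.2 + 4.845) = 4.845/(s + 8.045).
Time constant τ = 1/8.045 = 0.124 s.

τ = 0.124 s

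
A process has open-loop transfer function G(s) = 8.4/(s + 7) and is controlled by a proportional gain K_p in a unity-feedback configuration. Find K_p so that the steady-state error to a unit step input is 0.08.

K_p = 9.58

Steady-state error for a unit step on this type-0 loop is 1/(1 + K_p·G(0)).
G(0) = 1.2. Require 1/(1 + K_p·1.2) = 0.08, so 1 + 1.2·K_p = 12.5.
K_p = (12.5 − 1)/1.2 = 9.58.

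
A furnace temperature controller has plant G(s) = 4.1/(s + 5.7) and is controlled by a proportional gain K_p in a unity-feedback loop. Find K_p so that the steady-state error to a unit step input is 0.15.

For a type-0 loop with proportional control, e_ss = 1/(1 + K_p·G(0)).
G(0) = 0.7193. Require 1/(1 + K_p·0.7193) = 0.15, so 1 + 0.7193·K_p = 6.667.
K_p = (6.667 − 1)/0.7193 = 7.88.

K_p = 7.88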